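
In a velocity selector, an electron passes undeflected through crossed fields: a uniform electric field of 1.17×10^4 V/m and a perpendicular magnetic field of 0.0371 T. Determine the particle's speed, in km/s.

For zero net force, qE = qvB, so v = E/B.
v = (1.17×10^4) / (0.0371) = 3.15×10^5 m/s.

v ≈ 315 km/s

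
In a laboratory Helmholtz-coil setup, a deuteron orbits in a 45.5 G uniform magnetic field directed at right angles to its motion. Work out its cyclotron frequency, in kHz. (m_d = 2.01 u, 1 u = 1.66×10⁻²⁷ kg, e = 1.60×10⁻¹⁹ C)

f = qB/(2πm) = (1×1.60×10^-19)(4.55×10^-3) / [2π(3.34×10^-27)] = 3.47×10^4 Hz.

f ≈ 34.7 kHz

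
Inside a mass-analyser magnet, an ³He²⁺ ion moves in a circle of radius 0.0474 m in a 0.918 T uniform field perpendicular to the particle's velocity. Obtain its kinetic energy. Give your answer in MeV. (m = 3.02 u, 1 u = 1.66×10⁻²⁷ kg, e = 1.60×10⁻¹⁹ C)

v = qBr/m = (2×1.60×10^-19)(0.918)(0.0474) / (5.01×10^-27) = 2.78×10^6 m/s.
K = ½mv² = 0.5·(5.01×10^-27)·(2.78×10^6)² = 1.93×10^-14 J = 0.121 MeV.

K ≈ 0.121 MeV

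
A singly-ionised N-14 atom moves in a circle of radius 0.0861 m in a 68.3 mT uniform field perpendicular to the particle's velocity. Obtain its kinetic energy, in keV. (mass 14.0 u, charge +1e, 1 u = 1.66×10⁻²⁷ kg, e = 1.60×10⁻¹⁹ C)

v = qBr/m = (1×1.60×10^-19)(0.0683)(0.0861) / (2.32×10^-26) = 4.05×10^4 m/s.
K = ½mv² = 0.5·(2.32×10^-26)·(4.05×10^4)² = 1.90×10^-17 J = 0.119 keV.

K ≈ 0.119 keV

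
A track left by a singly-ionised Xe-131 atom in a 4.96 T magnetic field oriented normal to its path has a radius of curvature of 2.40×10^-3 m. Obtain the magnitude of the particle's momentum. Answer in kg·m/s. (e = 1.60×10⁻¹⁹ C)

p ≈ 1.90×10^-21 kg·m/s

Since qvB = mv²/r, the momentum p = mv = qBr.
p = (1×1.60×10^-19)(4.96)(2.40×10^-3) = 1.90×10^-21 kg·m/s.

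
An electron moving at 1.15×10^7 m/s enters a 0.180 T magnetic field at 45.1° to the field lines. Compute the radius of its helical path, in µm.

r ≈ 258 µm

Only the perpendicular component v⊥ = v sin45.1° = 8.15×10^6 m/s is bent by the field.
r = m v⊥ /(qB) = (9.11×10^-31)(8.15×10^6) / [(1×1.60×10^-19)(0.180)] = 2.58×10^-4 m.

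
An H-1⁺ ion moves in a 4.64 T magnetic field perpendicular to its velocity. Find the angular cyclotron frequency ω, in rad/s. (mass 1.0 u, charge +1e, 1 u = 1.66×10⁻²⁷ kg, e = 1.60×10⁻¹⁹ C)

ω ≈ 4.47×10^8 rad/s

ω = qB/m = (1×1.60×10^-19)(4.64) / (1.66×10^-27) = 4.47×10^8 rad/s.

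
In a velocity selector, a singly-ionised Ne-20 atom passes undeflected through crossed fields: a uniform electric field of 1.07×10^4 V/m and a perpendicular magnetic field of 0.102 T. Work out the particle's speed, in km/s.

For zero net force, qE = qvB, so v = E/B.
v = (1.07×10^4) / (0.102) = 1.05×10^5 m/s.

v ≈ 105 km/s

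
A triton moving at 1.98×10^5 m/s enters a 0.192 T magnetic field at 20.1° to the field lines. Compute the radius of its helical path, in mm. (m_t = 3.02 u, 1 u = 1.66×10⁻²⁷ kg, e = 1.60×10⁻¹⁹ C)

Only the perpendicular component v⊥ = v sin20.1° = 6.80×10^4 m/s is bent by the field.
r = m v⊥ /(qB) = (5.01×10^-27)(6.80×10^4) / [(1×1.60×10^-19)(0.192)] = 0.0111 m.

r ≈ 11.1 mm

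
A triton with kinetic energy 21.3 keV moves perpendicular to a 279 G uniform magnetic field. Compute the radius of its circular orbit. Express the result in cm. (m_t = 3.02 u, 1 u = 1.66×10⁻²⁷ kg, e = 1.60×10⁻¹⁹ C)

Convert the energy: K = 21.3 keV = 3.41×10^-15 J.
v = √(2K/m) = √(2·3.41×10^-15/5.01×10^-27) = 1.17×10^6 m/s.
r = mv/(qB) = (5.01×10^-27)(1.17×10^6) / [(1×1.60×10^-19)(0.0279)] = 1.31 m.

r ≈ 131 cm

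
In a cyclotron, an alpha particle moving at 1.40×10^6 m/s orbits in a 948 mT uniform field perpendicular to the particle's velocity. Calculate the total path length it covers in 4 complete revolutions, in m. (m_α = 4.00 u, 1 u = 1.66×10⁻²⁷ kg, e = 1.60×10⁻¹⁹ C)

r = mv/(qB) = 0.0306 m, so one revolution covers 2πr = 0.193 m.
In 4 revolutions: L = 4·2πr = 0.770 m.

L ≈ 0.770 m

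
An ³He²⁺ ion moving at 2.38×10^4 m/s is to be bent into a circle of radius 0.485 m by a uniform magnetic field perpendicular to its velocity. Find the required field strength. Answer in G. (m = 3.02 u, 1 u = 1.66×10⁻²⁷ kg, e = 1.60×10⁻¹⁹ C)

B ≈ 7.69 G

qvB = mv²/r gives B = mv/(qr).
B = (5.01×10^-27)(2.38×10^4) / [(2×1.60×10^-19)(0.485)] = 7.69×10^-4 T.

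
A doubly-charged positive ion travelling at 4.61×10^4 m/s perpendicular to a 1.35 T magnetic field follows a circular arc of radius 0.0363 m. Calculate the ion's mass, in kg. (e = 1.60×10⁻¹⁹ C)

qvB = mv²/r ⇒ m = qBr/v.
m = (2×1.60×10^-19)(1.35)(0.0363) / (4.61×10^4) = 3.40×10^-25 kg.

m ≈ 3.40×10^-25 kg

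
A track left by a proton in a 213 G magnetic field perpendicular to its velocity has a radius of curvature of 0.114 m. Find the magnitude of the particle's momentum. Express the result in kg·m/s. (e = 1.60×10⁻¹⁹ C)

Since qvB = mv²/r, the momentum p = mv = qBr.
p = (1×1.60×10^-19)(0.0213)(0.114) = 3.89×10^-22 kg·m/s.

p ≈ 3.89×10^-22 kg·m/s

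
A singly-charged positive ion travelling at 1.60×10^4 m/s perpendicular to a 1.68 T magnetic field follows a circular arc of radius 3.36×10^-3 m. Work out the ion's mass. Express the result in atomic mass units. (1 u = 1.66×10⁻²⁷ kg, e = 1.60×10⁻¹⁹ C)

m ≈ 34.0 u

qvB = mv²/r ⇒ m = qBr/v.
m = (1×1.60×10^-19)(1.68)(3.36×10^-3) / (1.60×10^4) = 5.64×10^-26 kg = 34.0 u.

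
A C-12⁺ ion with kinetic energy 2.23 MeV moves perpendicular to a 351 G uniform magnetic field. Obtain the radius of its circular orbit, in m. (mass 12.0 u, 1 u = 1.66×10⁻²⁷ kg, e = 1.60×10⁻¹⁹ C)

r ≈ 21.2 m

Convert the energy: K = 2.23 MeV = 3.57×10^-13 J.
v = √(2K/m) = √(2·3.57×10^-13/1.99×10^-26) = 5.99×10^6 m/s.
r = mv/(qB) = (1.99×10^-26)(5.99×10^6) / [(1×1.60×10^-19)(0.0351)] = 21.2 m.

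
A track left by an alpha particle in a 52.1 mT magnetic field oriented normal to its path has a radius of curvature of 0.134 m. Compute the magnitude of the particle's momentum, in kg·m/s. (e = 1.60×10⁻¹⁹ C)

p ≈ 2.23×10^-21 kg·m/s

Since qvB = mv²/r, the momentum p = mv = qBr.
p = (2×1.60×10^-19)(0.0521)(0.134) = 2.23×10^-21 kg·m/s.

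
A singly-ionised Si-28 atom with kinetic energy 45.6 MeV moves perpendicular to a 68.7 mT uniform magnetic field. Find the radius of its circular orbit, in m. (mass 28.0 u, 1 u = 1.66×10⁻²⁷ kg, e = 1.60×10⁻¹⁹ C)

r ≈ 74.9 m

Convert the energy: K = 45.6 MeV = 7.30×10^-12 J.
v = √(2K/m) = √(2·7.30×10^-12/4.65×10^-26) = 1.77×10^7 m/s.
r = mv/(qB) = (4.65×10^-26)(1.77×10^7) / [(1×1.60×10^-19)(0.0687)] = 74.9 m.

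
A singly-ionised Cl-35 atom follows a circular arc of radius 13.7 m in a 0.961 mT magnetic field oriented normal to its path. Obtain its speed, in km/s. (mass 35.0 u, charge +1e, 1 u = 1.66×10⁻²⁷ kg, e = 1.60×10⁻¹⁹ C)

v ≈ 36.3 km/s

From qvB = mv²/r, v = qBr/m.
v = (1×1.60×10^-19)(9.61×10^-4)(13.7) / (5.81×10^-26) = 3.63×10^4 m/s.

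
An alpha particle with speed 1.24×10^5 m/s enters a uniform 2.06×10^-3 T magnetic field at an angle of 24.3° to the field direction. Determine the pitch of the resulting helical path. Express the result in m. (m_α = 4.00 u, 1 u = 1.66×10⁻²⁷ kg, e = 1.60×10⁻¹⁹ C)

The velocity component along B is v∥ = v cos24.3° = 1.13×10^5 m/s.
The cyclotron period T = 2πm/(qB) = 6.33×10^-5 s is set by m, q, B alone.
Pitch = v∥·T = (1.13×10^5)(6.33×10^-5) = 7.15 m.

pitch ≈ 7.15 m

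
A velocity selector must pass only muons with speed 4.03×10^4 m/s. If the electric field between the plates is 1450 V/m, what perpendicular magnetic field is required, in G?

B ≈ 360 G

qE = qvB ⇒ B = E/v = (1450) / (4.03×10^4) = 0.0360 T.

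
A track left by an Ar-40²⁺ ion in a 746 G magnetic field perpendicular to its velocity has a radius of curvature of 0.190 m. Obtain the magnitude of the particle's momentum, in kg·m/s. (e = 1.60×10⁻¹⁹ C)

Since qvB = mv²/r, the momentum p = mv = qBr.
p = (2×1.60×10^-19)(0.0746)(0.190) = 4.54×10^-21 kg·m/s.

p ≈ 4.54×10^-21 kg·m/s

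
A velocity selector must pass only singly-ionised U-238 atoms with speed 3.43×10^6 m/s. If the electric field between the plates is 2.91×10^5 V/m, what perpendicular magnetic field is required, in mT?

B ≈ 84.8 mT

qE = qvB ⇒ B = E/v = (2.91×10^5) / (3.43×10^6) = 0.0848 T.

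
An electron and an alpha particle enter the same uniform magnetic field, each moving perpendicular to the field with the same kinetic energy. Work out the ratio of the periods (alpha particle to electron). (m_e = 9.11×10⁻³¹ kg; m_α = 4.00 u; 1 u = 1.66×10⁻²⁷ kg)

T = 2πm/(qB) is independent of speed, so T₂/T₁ = (m₂/q₂)/(m₁/q₁).
T_{alpha particle}/T_{electron} = (6.64×10^-27/2e) / (9.11×10^-31/1e) = 3640.

ratio ≈ 3640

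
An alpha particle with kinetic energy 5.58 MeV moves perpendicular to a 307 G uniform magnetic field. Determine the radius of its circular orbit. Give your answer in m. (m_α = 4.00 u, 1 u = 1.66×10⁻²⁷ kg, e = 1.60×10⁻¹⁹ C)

Convert the energy: K = 5.58 MeV = 8.93×10^-13 J.
v = √(2K/m) = √(2·8.93×10^-13/6.64×10^-27) = 1.64×10^7 m/s.
r = mv/(qB) = (6.64×10^-27)(1.64×10^7) / [(2×1.60×10^-19)(0.0307)] = 11.1 m.

r ≈ 11.1 m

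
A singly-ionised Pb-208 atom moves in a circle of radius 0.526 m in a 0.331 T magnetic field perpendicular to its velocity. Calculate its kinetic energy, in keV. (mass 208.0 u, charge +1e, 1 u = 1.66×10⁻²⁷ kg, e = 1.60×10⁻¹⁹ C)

v = qBr/m = (1×1.60×10^-19)(0.331)(0.526) / (3.45×10^-25) = 8.07×10^4 m/s.
K = ½mv² = 0.5·(3.45×10^-25)·(8.07×10^4)² = 1.12×10^-15 J = 7.02 keV.

K ≈ 7.02 keV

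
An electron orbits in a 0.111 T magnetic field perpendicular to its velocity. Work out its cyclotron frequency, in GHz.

f ≈ 3.10 GHz

f = qB/(2πm) = (1×1.60×10^-19)(0.111) / [2π(9.11×10^-31)] = 3.10×10^9 Hz.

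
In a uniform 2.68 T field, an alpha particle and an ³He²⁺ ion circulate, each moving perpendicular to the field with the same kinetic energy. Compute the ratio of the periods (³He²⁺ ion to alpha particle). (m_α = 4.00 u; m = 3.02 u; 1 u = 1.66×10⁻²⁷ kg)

ratio ≈ 0.755

T = 2πm/(qB) is independent of speed, so T₂/T₁ = (m₂/q₂)/(m₁/q₁).
T_{³He²⁺ ion}/T_{alpha particle} = (5.01×10^-27/2e) / (6.64×10^-27/2e) = 0.755.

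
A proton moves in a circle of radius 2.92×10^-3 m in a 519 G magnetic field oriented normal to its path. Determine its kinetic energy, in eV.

K ≈ 1.10 eV

v = qBr/m = (1×1.60×10^-19)(0.0519)(2.92×10^-3) / (1.67×10^-27) = 1.45×10^4 m/s.
K = ½mv² = 0.5·(1.67×10^-27)·(1.45×10^4)² = 1.76×10^-19 J = 1.10 eV.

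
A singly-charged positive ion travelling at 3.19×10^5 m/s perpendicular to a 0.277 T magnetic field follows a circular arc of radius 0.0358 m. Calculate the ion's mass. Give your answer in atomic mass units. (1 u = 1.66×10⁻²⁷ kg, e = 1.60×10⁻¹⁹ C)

m ≈ 3.00 u

qvB = mv²/r ⇒ m = qBr/v.
m = (1×1.60×10^-19)(0.277)(0.0358) / (3.19×10^5) = 4.97×10^-27 kg = 3.00 u.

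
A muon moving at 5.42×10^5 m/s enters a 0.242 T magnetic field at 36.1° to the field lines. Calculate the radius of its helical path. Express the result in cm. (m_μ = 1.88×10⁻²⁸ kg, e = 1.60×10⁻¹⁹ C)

Only the perpendicular component v⊥ = v sin36.1° = 3.19×10^5 m/s is bent by the field.
r = m v⊥ /(qB) = (1.88×10^-28)(3.19×10^5) / [(1×1.60×10^-19)(0.242)] = 1.55×10^-3 m.

r ≈ 0.155 cm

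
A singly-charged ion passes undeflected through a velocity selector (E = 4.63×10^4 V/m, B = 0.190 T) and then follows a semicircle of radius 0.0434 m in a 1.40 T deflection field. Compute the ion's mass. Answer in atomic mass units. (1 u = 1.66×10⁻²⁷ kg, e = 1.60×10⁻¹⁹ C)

m ≈ 24.0 u

v = E/B₁ = 2.44×10^5 m/s.
From r = mv/(qB₂), m = qB₂r/v = (1×1.60×10^-19)(1.40)(0.0434) / (2.44×10^5) = 3.99×10^-26 kg.
In atomic mass units: m = 3.99×10^-26 / 1.66×10^-27 = 24.0 u.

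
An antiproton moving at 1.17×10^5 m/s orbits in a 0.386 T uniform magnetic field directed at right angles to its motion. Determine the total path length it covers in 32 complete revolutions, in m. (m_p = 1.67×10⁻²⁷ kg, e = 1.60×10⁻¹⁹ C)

L ≈ 0.636 m

r = mv/(qB) = 3.16×10^-3 m, so one revolution covers 2πr = 0.0199 m.
In 32 revolutions: L = 32·2πr = 0.636 m.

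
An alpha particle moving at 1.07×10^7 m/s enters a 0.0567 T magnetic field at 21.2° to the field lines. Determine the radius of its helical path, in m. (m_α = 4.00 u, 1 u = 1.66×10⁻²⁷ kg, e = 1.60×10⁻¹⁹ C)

Only the perpendicular component v⊥ = v sin21.2° = 3.87×10^6 m/s is bent by the field.
r = m v⊥ /(qB) = (6.64×10^-27)(3.87×10^6) / [(2×1.60×10^-19)(0.0567)] = 1.42 m.

r ≈ 1.42 m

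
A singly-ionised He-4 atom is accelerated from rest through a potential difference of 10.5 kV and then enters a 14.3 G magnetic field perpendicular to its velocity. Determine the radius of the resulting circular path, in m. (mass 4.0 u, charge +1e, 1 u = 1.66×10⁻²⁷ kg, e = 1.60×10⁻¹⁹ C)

r ≈ 20.6 m

The kinetic energy gained is K = qV = (1×1.60×10^-19)(1.05×10^4) = 1.68×10^-15 J.
v = √(2K/m) = 7.11×10^5 m/s.
r = mv/(qB) = (6.64×10^-27)(7.11×10^5) / [(1×1.60×10^-19)(1.43×10^-3)] = 20.6 m.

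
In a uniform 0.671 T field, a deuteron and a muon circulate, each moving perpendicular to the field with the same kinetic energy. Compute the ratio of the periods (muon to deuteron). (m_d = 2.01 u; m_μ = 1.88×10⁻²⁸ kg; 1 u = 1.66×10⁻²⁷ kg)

ratio ≈ 0.0563

T = 2πm/(qB) is independent of speed, so T₂/T₁ = (m₂/q₂)/(m₁/q₁).
T_{muon}/T_{deuteron} = (1.88×10^-28/1e) / (3.34×10^-27/1e) = 0.0563.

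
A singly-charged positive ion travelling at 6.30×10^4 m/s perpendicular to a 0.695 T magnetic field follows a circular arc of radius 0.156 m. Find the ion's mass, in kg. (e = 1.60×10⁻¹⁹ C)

qvB = mv²/r ⇒ m = qBr/v.
m = (1×1.60×10^-19)(0.695)(0.156) / (6.30×10^4) = 2.75×10^-25 kg.

m ≈ 2.75×10^-25 kg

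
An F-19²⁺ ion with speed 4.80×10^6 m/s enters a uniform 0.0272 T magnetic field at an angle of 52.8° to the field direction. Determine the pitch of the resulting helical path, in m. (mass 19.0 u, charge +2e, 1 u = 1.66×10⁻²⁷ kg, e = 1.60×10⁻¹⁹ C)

The velocity component along B is v∥ = v cos52.8° = 2.90×10^6 m/s.
The cyclotron period T = 2πm/(qB) = 2.28×10^-5 s is set by m, q, B alone.
Pitch = v∥·T = (2.90×10^6)(2.28×10^-5) = 66.1 m.

pitch ≈ 66.1 m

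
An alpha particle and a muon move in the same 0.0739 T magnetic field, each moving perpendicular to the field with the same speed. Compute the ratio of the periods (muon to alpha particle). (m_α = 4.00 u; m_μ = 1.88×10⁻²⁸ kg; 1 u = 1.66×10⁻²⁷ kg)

ratio ≈ 0.0566

T = 2πm/(qB) is independent of speed, so T₂/T₁ = (m₂/q₂)/(m₁/q₁).
T_{muon}/T_{alpha particle} = (1.88×10^-28/1e) / (6.64×10^-27/2e) = 0.0566.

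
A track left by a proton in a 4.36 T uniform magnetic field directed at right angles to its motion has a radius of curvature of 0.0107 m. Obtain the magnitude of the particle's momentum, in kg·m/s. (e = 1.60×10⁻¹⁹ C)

p ≈ 7.46×10^-21 kg·m/s

Since qvB = mv²/r, the momentum p = mv = qBr.
p = (1×1.60×10^-19)(4.36)(0.0107) = 7.46×10^-21 kg·m/s.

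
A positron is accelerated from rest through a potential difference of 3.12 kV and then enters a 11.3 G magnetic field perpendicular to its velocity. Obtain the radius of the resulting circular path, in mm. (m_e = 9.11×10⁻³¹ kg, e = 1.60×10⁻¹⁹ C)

r ≈ 167 mm

The kinetic energy gained is K = qV = (1×1.60×10^-19)(3120) = 4.99×10^-16 J.
v = √(2K/m) = 3.31×10^7 m/s.
r = mv/(qB) = (9.11×10^-31)(3.31×10^7) / [(1×1.60×10^-19)(1.13×10^-3)] = 0.167 m.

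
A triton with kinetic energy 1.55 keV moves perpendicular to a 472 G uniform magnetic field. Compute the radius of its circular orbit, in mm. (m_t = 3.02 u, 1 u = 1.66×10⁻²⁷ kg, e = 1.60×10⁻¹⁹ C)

Convert the energy: K = 1.55 keV = 2.48×10^-16 J.
v = √(2K/m) = √(2·2.48×10^-16/5.01×10^-27) = 3.15×10^5 m/s.
r = mv/(qB) = (5.01×10^-27)(3.15×10^5) / [(1×1.60×10^-19)(0.0472)] = 0.209 m.

r ≈ 209 mm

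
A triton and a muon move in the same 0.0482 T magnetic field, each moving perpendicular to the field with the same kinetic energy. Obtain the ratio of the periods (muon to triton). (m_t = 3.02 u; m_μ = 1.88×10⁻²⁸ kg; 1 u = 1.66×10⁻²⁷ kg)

T = 2πm/(qB) is independent of speed, so T₂/T₁ = (m₂/q₂)/(m₁/q₁).
T_{muon}/T_{triton} = (1.88×10^-28/1e) / (5.01×10^-27/1e) = 0.0375.

ratio ≈ 0.0375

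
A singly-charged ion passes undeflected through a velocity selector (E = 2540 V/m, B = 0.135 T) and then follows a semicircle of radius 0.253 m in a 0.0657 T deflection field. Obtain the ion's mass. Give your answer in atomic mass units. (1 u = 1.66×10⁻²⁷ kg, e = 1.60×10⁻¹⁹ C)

v = E/B₁ = 1.88×10^4 m/s.
From r = mv/(qB₂), m = qB₂r/v = (1×1.60×10^-19)(0.0657)(0.253) / (1.88×10^4) = 1.41×10^-25 kg.
In atomic mass units: m = 1.41×10^-25 / 1.66×10^-27 = 85.2 u.

m ≈ 85.2 u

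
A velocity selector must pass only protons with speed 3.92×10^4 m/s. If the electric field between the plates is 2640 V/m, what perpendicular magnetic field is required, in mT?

B ≈ 67.3 mT

qE = qvB ⇒ B = E/v = (2640) / (3.92×10^4) = 0.0673 T.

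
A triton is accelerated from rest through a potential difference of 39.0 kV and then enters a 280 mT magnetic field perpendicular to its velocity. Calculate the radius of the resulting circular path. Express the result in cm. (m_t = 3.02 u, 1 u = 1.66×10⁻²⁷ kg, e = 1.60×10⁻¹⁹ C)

r ≈ 17.7 cm

The kinetic energy gained is K = qV = (1×1.60×10^-19)(3.90×10^4) = 6.24×10^-15 J.
v = √(2K/m) = 1.58×10^6 m/s.
r = mv/(qB) = (5.01×10^-27)(1.58×10^6) / [(1×1.60×10^-19)(0.280)] = 0.177 m.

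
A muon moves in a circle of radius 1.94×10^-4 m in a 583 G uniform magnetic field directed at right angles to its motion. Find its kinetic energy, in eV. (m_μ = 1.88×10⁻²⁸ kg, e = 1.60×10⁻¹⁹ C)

v = qBr/m = (1×1.60×10^-19)(0.0583)(1.94×10^-4) / (1.88×10^-28) = 9630 m/s.
K = ½mv² = 0.5·(1.88×10^-28)·(9630)² = 8.71×10^-21 J = 0.0544 eV.

K ≈ 0.0544 eV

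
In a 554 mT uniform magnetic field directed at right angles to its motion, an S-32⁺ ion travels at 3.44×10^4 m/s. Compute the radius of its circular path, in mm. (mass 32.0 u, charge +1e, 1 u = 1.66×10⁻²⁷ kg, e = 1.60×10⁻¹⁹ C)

r ≈ 20.6 mm

The magnetic force provides the centripetal force: qvB = mv²/r, so r = mv/(qB).
r = (5.31×10^-26 kg)(3.44×10^4 m/s) / [(1×1.60×10^-19 C)(0.554 T)] = 0.0206 m.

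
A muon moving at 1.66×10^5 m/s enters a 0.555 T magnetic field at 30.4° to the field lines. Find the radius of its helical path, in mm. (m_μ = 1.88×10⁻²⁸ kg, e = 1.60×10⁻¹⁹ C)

Only the perpendicular component v⊥ = v sin30.4° = 8.40×10^4 m/s is bent by the field.
r = m v⊥ /(qB) = (1.88×10^-28)(8.40×10^4) / [(1×1.60×10^-19)(0.555)] = 1.78×10^-4 m.

r ≈ 0.178 mm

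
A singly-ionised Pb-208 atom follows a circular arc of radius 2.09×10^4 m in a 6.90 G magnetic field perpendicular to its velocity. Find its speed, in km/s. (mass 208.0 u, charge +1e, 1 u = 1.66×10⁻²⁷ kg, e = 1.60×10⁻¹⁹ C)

From qvB = mv²/r, v = qBr/m.
v = (1×1.60×10^-19)(6.90×10^-4)(2.09×10^4) / (3.45×10^-25) = 6.68×10^6 m/s.

v ≈ 6680 km/s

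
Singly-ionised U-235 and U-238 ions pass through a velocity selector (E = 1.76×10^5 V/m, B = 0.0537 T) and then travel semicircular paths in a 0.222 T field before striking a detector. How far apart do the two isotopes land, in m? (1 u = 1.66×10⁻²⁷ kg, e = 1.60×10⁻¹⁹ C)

Δd ≈ 0.919 m

Both emerge at v = E/B₁ = 3.28×10^6 m/s.
r = mv/(qB₂), so r₁ = 35.995 m and r₂ = 36.454 m, giving Δr = 0.460 m.
After a semicircle each ion lands a diameter 2r from the entry slit, so the separation is 2Δr = 0.919 m.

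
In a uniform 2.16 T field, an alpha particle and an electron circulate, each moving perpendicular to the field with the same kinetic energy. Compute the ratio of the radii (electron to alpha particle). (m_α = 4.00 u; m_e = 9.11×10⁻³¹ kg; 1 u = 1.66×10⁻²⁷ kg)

ratio ≈ 0.0234

r = √(2mK)/(qB) ⇒ at equal K, r ∝ √m/q.
r_{electron}/r_{alpha particle} = 0.0234.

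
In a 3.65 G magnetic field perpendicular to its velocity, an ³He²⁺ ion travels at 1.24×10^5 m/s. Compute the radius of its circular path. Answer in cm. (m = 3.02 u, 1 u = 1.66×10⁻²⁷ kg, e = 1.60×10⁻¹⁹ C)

r ≈ 532 cm

The magnetic force provides the centripetal force: qvB = mv²/r, so r = mv/(qB).
r = (5.01×10^-27 kg)(1.24×10^5 m/s) / [(2×1.60×10^-19 C)(3.65×10^-4 T)] = 5.32 m.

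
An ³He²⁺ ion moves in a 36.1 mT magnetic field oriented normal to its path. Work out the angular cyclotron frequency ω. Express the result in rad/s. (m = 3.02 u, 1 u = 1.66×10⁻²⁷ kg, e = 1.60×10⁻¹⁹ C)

ω = qB/m = (2×1.60×10^-19)(0.0361) / (5.01×10^-27) = 2.30×10^6 rad/s.

ω ≈ 2.30×10^6 rad/s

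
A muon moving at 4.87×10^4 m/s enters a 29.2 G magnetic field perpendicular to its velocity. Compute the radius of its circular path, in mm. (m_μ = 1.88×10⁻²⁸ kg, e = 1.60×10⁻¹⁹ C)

The magnetic force provides the centripetal force: qvB = mv²/r, so r = mv/(qB).
r = (1.88×10^-28 kg)(4.87×10^4 m/s) / [(1×1.60×10^-19 C)(2.92×10^-3 T)] = 0.0196 m.

r ≈ 19.6 mm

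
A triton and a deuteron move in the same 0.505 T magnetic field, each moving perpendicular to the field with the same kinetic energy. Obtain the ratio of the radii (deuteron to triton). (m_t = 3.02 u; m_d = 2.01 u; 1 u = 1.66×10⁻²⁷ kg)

r = √(2mK)/(qB) ⇒ at equal K, r ∝ √m/q.
r_{deuteron}/r_{triton} = 0.816.

ratio ≈ 0.816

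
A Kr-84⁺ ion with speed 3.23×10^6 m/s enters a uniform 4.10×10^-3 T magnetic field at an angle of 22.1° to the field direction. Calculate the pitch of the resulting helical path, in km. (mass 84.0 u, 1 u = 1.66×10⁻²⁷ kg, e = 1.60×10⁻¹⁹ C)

The velocity component along B is v∥ = v cos22.1° = 2.99×10^6 m/s.
The cyclotron period T = 2πm/(qB) = 1.34×10^-3 s is set by m, q, B alone.
Pitch = v∥·T = (2.99×10^6)(1.34×10^-3) = 4000 m.

pitch ≈ 4.00 km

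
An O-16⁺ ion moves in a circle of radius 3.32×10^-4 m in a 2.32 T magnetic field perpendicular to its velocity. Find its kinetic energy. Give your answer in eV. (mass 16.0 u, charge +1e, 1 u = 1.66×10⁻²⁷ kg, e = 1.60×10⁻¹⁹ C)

K ≈ 1.79 eV

v = qBr/m = (1×1.60×10^-19)(2.32)(3.32×10^-4) / (2.66×10^-26) = 4640 m/s.
K = ½mv² = 0.5·(2.66×10^-26)·(4640)² = 2.86×10^-19 J = 1.79 eV.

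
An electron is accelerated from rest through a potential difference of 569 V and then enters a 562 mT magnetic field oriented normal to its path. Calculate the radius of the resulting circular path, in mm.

r ≈ 0.143 mm

The kinetic energy gained is K = qV = (1×1.60×10^-19)(569) = 9.10×10^-17 J.
v = √(2K/m) = 1.41×10^7 m/s.
r = mv/(qB) = (9.11×10^-31)(1.41×10^7) / [(1×1.60×10^-19)(0.562)] = 1.43×10^-4 m.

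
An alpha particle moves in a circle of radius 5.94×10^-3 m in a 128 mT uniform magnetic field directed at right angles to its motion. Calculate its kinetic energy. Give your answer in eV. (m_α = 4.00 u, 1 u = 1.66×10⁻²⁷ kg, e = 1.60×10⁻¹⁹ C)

K ≈ 27.9 eV

v = qBr/m = (2×1.60×10^-19)(0.128)(5.94×10^-3) / (6.64×10^-27) = 3.66×10^4 m/s.
K = ½mv² = 0.5·(6.64×10^-27)·(3.66×10^4)² = 4.46×10^-18 J = 27.9 eV.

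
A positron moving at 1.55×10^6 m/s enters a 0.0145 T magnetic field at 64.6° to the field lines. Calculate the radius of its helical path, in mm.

Only the perpendicular component v⊥ = v sin64.6° = 1.40×10^6 m/s is bent by the field.
r = m v⊥ /(qB) = (9.11×10^-31)(1.40×10^6) / [(1×1.60×10^-19)(0.0145)] = 5.50×10^-4 m.

r ≈ 0.550 mm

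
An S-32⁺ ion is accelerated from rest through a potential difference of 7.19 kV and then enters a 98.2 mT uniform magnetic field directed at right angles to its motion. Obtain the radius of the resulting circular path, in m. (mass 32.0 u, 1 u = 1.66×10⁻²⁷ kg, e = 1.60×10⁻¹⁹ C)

r ≈ 0.704 m

The kinetic energy gained is K = qV = (1×1.60×10^-19)(7190) = 1.15×10^-15 J.
v = √(2K/m) = 2.08×10^5 m/s.
r = mv/(qB) = (5.31×10^-26)(2.08×10^5) / [(1×1.60×10^-19)(0.0982)] = 0.704 m.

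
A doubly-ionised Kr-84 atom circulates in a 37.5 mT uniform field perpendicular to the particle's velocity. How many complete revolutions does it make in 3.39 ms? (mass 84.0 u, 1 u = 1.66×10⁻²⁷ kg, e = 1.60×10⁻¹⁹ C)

N = 46

T = 2πm/(qB) = 2π(1.3944×10^-25) / [(2×1.60×10^-19)(0.0375)] = 7.3011×10^-5 s.
N = t/T = 3.39×10^-3 / 7.3011×10^-5 ≈ 46.43, so 46 complete revolutions.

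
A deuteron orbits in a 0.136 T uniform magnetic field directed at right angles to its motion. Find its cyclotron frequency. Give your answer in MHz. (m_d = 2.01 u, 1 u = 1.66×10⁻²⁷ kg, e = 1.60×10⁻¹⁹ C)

f ≈ 1.04 MHz

f = qB/(2πm) = (1×1.60×10^-19)(0.136) / [2π(3.34×10^-27)] = 1.04×10^6 Hz.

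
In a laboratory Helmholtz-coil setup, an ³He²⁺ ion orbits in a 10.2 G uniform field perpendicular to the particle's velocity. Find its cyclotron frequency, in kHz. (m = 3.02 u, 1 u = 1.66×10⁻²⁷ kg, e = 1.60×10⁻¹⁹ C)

f = qB/(2πm) = (2×1.60×10^-19)(1.02×10^-3) / [2π(5.01×10^-27)] = 1.04×10^4 Hz.

f ≈ 10.4 kHz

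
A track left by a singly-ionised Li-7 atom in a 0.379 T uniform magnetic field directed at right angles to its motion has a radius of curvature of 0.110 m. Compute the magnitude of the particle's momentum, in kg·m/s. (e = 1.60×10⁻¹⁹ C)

p ≈ 6.67×10^-21 kg·m/s

Since qvB = mv²/r, the momentum p = mv = qBr.
p = (1×1.60×10^-19)(0.379)(0.110) = 6.67×10^-21 kg·m/s.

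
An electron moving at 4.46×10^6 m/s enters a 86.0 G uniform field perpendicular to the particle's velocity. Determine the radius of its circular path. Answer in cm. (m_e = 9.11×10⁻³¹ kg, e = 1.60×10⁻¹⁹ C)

r ≈ 0.295 cm

The magnetic force provides the centripetal force: qvB = mv²/r, so r = mv/(qB).
r = (9.11×10^-31 kg)(4.46×10^6 m/s) / [(1×1.60×10^-19 C)(8.60×10^-3 T)] = 2.95×10^-3 m.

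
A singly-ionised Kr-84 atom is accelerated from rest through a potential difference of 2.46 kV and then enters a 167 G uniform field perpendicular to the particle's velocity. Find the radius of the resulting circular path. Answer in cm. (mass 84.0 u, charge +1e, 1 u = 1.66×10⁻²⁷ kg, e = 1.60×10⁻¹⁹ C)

The kinetic energy gained is K = qV = (1×1.60×10^-19)(2460) = 3.94×10^-16 J.
v = √(2K/m) = 7.51×10^4 m/s.
r = mv/(qB) = (1.39×10^-25)(7.51×10^4) / [(1×1.60×10^-19)(0.0167)] = 3.92 m.

r ≈ 392 cm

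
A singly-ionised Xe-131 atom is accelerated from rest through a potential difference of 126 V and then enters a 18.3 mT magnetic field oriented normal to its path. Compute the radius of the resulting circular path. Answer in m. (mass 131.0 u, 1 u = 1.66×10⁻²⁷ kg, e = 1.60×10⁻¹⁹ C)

r ≈ 1.01 m

The kinetic energy gained is K = qV = (1×1.60×10^-19)(126) = 2.02×10^-17 J.
v = √(2K/m) = 1.36×10^4 m/s.
r = mv/(qB) = (2.17×10^-25)(1.36×10^4) / [(1×1.60×10^-19)(0.0183)] = 1.01 m.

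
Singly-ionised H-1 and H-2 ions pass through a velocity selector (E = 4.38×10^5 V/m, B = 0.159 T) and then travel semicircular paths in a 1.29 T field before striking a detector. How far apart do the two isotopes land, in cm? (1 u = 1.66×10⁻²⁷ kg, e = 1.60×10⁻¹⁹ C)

Δd ≈ 4.43 cm

Both emerge at v = E/B₁ = 2.75×10^6 m/s.
r = mv/(qB₂), so r₁ = 0.0222 m and r₂ = 0.0443 m, giving Δr = 0.0222 m.
After a semicircle each ion lands a diameter 2r from the entry slit, so the separation is 2Δr = 0.0443 m.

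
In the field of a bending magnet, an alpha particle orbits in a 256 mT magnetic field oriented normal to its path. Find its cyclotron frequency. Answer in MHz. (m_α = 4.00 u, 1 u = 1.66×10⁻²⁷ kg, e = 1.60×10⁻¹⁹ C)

f = qB/(2πm) = (2×1.60×10^-19)(0.256) / [2π(6.64×10^-27)] = 1.96×10^6 Hz.

f ≈ 1.96 MHz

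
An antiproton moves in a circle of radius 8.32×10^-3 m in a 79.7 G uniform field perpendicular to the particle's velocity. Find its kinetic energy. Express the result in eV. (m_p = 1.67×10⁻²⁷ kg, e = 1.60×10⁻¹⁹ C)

K ≈ 0.211 eV

v = qBr/m = (1×1.60×10^-19)(7.97×10^-3)(8.32×10^-3) / (1.67×10^-27) = 6350 m/s.
K = ½mv² = 0.5·(1.67×10^-27)·(6350)² = 3.37×10^-20 J = 0.211 eV.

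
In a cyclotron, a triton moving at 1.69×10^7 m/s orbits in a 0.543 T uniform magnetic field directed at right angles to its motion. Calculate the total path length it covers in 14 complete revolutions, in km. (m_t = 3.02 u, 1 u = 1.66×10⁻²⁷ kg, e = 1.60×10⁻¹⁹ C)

L ≈ 0.0858 km

r = mv/(qB) = 0.975 m, so one revolution covers 2πr = 6.13 m.
In 14 revolutions: L = 14·2πr = 85.8 m.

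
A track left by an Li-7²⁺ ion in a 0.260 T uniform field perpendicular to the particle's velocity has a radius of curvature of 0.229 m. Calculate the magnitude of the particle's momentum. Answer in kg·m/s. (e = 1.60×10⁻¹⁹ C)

Since qvB = mv²/r, the momentum p = mv = qBr.
p = (2×1.60×10^-19)(0.260)(0.229) = 1.91×10^-20 kg·m/s.

p ≈ 1.91×10^-20 kg·m/s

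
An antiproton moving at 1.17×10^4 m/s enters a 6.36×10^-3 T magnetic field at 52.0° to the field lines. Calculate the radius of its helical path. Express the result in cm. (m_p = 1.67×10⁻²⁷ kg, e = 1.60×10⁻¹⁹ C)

r ≈ 1.51 cm

Only the perpendicular component v⊥ = v sin52.0° = 9220 m/s is bent by the field.
r = m v⊥ /(qB) = (1.67×10^-27)(9220) / [(1×1.60×10^-19)(6.36×10^-3)] = 0.0151 m.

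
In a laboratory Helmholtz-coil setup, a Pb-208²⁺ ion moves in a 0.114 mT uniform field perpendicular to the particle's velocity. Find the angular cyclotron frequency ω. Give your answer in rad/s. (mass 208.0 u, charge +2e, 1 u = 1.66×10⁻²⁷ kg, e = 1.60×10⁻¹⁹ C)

ω = qB/m = (2×1.60×10^-19)(1.14×10^-4) / (3.45×10^-25) = 106 rad/s.

ω ≈ 106 rad/s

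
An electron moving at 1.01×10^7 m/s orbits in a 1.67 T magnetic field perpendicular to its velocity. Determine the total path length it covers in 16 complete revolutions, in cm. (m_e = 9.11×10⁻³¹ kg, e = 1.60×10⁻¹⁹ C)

r = mv/(qB) = 3.44×10^-5 m, so one revolution covers 2πr = 2.16×10^-4 m.
In 16 revolutions: L = 16·2πr = 3.46×10^-3 m.

L ≈ 0.346 cm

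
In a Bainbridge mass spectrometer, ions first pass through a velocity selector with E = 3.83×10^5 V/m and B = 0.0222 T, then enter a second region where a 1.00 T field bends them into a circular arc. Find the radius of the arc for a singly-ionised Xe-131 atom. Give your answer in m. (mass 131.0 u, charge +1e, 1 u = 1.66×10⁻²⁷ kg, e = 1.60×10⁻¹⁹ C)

The selector passes v = E/B = 3.83×10^5/0.0222 = 1.73×10^7 m/s.
In the deflection region, r = mv/(qB₂) = (2.17×10^-25)(1.73×10^7) / [(1×1.60×10^-19)(1.00)] = 23.4 m.

r ≈ 23.4 m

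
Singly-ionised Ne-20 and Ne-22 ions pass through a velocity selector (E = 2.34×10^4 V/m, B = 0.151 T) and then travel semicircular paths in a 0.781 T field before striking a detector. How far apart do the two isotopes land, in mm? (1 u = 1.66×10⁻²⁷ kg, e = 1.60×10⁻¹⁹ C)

Both emerge at v = E/B₁ = 1.55×10^5 m/s.
r = mv/(qB₂), so r₁ = 0.04117 m and r₂ = 0.04529 m, giving Δr = 4.12×10^-3 m.
After a semicircle each ion lands a diameter 2r from the entry slit, so the separation is 2Δr = 8.23×10^-3 m.

Δd ≈ 8.23 mm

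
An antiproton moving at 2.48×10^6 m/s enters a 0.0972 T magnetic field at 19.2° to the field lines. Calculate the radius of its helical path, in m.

Only the perpendicular component v⊥ = v sin19.2° = 8.16×10^5 m/s is bent by the field.
r = m v⊥ /(qB) = (1.67×10^-27)(8.16×10^5) / [(1×1.60×10^-19)(0.0972)] = 0.0876 m.

r ≈ 0.0876 m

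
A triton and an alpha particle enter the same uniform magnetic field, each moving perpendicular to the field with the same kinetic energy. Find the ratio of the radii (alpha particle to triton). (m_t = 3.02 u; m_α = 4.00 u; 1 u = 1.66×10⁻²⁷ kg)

r = √(2mK)/(qB) ⇒ at equal K, r ∝ √m/q.
r_{alpha particle}/r_{triton} = 0.575.

ratio ≈ 0.575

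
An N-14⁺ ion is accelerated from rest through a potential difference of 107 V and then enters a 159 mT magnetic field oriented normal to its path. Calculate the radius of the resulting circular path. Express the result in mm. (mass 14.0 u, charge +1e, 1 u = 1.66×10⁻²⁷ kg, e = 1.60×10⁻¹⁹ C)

The kinetic energy gained is K = qV = (1×1.60×10^-19)(107) = 1.71×10^-17 J.
v = √(2K/m) = 3.84×10^4 m/s.
r = mv/(qB) = (2.32×10^-26)(3.84×10^4) / [(1×1.60×10^-19)(0.159)] = 0.0351 m.

r ≈ 35.1 mm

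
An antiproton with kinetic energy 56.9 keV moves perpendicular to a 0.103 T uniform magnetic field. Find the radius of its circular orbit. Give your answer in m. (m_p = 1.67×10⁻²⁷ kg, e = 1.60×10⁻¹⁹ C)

r ≈ 0.335 m

Convert the energy: K = 56.9 keV = 9.10×10^-15 J.
v = √(2K/m) = √(2·9.10×10^-15/1.67×10^-27) = 3.30×10^6 m/s.
r = mv/(qB) = (1.67×10^-27)(3.30×10^6) / [(1×1.60×10^-19)(0.103)] = 0.335 m.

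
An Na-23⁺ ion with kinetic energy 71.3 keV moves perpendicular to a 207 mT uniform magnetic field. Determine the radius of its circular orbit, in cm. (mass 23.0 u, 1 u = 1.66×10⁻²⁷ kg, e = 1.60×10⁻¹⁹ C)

Convert the energy: K = 71.3 keV = 1.14×10^-14 J.
v = √(2K/m) = √(2·1.14×10^-14/3.82×10^-26) = 7.73×10^5 m/s.
r = mv/(qB) = (3.82×10^-26)(7.73×10^5) / [(1×1.60×10^-19)(0.207)] = 0.891 m.

r ≈ 89.1 cm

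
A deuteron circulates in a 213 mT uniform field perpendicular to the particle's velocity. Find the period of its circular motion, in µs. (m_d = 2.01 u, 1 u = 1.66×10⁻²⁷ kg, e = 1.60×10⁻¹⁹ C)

The cyclotron period is independent of speed: T = 2πm/(qB).
T = 2π(3.34×10^-27) / [(1×1.60×10^-19)(0.213)] = 6.15×10^-7 s.

T ≈ 0.615 µs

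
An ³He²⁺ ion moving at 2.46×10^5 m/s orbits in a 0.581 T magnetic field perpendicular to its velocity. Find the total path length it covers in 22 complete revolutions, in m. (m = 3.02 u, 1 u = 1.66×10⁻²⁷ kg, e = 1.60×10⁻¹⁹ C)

r = mv/(qB) = 6.63×10^-3 m, so one revolution covers 2πr = 0.0417 m.
In 22 revolutions: L = 22·2πr = 0.917 m.

L ≈ 0.917 m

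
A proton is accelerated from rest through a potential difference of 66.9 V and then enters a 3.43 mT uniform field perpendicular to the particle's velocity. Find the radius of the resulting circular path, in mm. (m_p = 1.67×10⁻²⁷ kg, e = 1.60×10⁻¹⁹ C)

The kinetic energy gained is K = qV = (1×1.60×10^-19)(66.9) = 1.07×10^-17 J.
v = √(2K/m) = 1.13×10^5 m/s.
r = mv/(qB) = (1.67×10^-27)(1.13×10^5) / [(1×1.60×10^-19)(3.43×10^-3)] = 0.345 m.

r ≈ 345 mm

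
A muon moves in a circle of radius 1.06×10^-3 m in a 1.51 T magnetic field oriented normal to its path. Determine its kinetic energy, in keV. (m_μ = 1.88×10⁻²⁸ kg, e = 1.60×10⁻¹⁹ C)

K ≈ 1.09 keV

v = qBr/m = (1×1.60×10^-19)(1.51)(1.06×10^-3) / (1.88×10^-28) = 1.36×10^6 m/s.
K = ½mv² = 0.5·(1.88×10^-28)·(1.36×10^6)² = 1.74×10^-16 J = 1.09 keV.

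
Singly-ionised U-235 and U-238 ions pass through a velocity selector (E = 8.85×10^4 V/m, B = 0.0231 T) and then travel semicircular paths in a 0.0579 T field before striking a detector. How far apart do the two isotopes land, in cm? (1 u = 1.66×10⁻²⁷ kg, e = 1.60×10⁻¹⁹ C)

Both emerge at v = E/B₁ = 3.83×10^6 m/s.
r = mv/(qB₂), so r₁ = 161.33 m and r₂ = 163.39 m, giving Δr = 2.06 m.
After a semicircle each ion lands a diameter 2r from the entry slit, so the separation is 2Δr = 4.12 m.

Δd ≈ 412 cm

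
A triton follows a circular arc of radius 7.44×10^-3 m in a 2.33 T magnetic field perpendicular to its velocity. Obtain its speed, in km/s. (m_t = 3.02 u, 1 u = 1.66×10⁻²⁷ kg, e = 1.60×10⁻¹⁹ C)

v ≈ 553 km/s

From qvB = mv²/r, v = qBr/m.
v = (1×1.60×10^-19)(2.33)(7.44×10^-3) / (5.01×10^-27) = 5.53×10^5 m/s.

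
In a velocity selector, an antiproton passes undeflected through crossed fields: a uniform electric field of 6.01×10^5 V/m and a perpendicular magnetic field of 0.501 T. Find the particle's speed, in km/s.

For zero net force, qE = qvB, so v = E/B.
v = (6.01×10^5) / (0.501) = 1.20×10^6 m/s.

v ≈ 1200 km/s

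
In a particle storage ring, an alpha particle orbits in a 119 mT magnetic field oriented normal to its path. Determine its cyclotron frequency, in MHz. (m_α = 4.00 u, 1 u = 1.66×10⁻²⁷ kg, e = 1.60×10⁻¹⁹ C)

f ≈ 0.913 MHz

f = qB/(2πm) = (2×1.60×10^-19)(0.119) / [2π(6.64×10^-27)] = 9.13×10^5 Hz.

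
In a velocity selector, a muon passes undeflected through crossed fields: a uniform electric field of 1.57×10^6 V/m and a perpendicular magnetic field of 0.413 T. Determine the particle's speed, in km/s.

For zero net force, qE = qvB, so v = E/B.
v = (1.57×10^6) / (0.413) = 3.80×10^6 m/s.

v ≈ 3800 km/s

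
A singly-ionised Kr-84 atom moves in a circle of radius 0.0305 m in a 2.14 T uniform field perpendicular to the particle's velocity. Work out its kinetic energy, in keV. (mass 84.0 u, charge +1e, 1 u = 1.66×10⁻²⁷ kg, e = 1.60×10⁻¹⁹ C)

K ≈ 2.44 keV

v = qBr/m = (1×1.60×10^-19)(2.14)(0.0305) / (1.39×10^-25) = 7.49×10^4 m/s.
K = ½mv² = 0.5·(1.39×10^-25)·(7.49×10^4)² = 3.91×10^-16 J = 2.44 keV.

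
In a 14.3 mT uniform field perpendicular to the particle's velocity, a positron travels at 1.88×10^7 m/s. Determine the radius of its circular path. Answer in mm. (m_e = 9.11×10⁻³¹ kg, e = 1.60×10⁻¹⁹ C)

The magnetic force provides the centripetal force: qvB = mv²/r, so r = mv/(qB).
r = (9.11×10^-31 kg)(1.88×10^7 m/s) / [(1×1.60×10^-19 C)(0.0143 T)] = 7.49×10^-3 m.

r ≈ 7.49 mm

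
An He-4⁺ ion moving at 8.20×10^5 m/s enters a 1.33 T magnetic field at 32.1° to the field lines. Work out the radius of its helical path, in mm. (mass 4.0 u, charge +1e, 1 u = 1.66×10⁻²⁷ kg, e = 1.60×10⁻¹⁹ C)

r ≈ 13.6 mm

Only the perpendicular component v⊥ = v sin32.1° = 4.36×10^5 m/s is bent by the field.
r = m v⊥ /(qB) = (6.64×10^-27)(4.36×10^5) / [(1×1.60×10^-19)(1.33)] = 0.0136 m.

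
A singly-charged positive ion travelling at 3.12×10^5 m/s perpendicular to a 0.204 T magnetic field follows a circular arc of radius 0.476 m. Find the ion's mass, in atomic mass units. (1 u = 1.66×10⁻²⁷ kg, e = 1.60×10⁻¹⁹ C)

qvB = mv²/r ⇒ m = qBr/v.
m = (1×1.60×10^-19)(0.204)(0.476) / (3.12×10^5) = 4.98×10^-26 kg = 30.0 u.

m ≈ 30.0 u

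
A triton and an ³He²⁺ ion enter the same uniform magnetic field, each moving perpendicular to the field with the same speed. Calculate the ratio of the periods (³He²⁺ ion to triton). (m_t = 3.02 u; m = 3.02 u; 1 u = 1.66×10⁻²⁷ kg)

ratio ≈ 0.500

T = 2πm/(qB) is independent of speed, so T₂/T₁ = (m₂/q₂)/(m₁/q₁).
T_{³He²⁺ ion}/T_{triton} = (5.01×10^-27/2e) / (5.01×10^-27/1e) = 0.500.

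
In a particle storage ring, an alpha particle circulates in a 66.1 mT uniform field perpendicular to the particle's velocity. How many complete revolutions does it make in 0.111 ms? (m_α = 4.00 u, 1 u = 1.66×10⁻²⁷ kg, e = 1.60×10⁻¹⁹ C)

N = 56

T = 2πm/(qB) = 2π(6.64×10^-27) / [(2×1.60×10^-19)(0.0661)] = 1.9724×10^-6 s.
N = t/T = 1.11×10^-4 / 1.9724×10^-6 ≈ 56.28, so 56 complete revolutions.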